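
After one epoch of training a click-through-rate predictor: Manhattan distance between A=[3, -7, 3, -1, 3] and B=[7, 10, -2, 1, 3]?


d = |3-7| + |-7-10| + |3+ 2| + |-1-1| + |3-3|
  = 4 + 17 + 5 + 2 + 0
  = 28

28


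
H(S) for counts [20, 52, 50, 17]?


Probabilities: [20/139, 52/139, 50/139, 17/139] ≈ [0.1439, 0.3741, 0.3597, 0.1223]
H = -((20/139)·log₂(20/139) + (52/139)·log₂(52/139) + (50/139)·log₂(50/139) + (17/139)·log₂(17/139))
  = 1.8345 bits

1.8345 bits


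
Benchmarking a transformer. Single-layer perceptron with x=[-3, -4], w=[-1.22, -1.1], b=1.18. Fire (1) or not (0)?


z = (-3)·(-1.22) + (-4)·(-1.1) + 1.18
  = 9.24
step(z) = 1 (z≥0)

1


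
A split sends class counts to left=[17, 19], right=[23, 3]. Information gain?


Parent = [40, 22], H_parent = 0.9383
H_left = 0.9978 (n=36), H_right = 0.5159 (n=26)
H_children = (36/62)·0.9978 + (26/62)·0.5159 = 0.7957
IG = 0.9383 - 0.7957 = 0.1426

0.1426


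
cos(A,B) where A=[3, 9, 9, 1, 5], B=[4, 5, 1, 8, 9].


A·B = 3·4 + 9·5 + 9·1 + 1·8 + 5·9 = 119
‖A‖ = √197 = 14.0357, ‖B‖ = √187 = 13.6748
cos = 119/(√197·√187) = 119/√36839 = 0.62

0.62


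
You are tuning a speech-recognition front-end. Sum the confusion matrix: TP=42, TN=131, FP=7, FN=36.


Total = TP + TN + FP + FN
= 42 + 131 + 7 + 36
= 216
(Predicted positive: 49, predicted negative: 167)

216


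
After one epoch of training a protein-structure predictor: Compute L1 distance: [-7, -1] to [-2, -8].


d = |-7+ 2| + |-1+ 8|
  = 5 + 7
  = 12

12


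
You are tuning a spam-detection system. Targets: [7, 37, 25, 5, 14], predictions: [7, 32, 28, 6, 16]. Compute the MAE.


Absolute errors: |7-7|=0, |37-32|=5, |25-28|=3, |5-6|=1, |14-16|=2
Sum = 11
MAE = 11/5 = 11/5

11/5


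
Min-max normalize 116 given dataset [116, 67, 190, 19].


min=19, max=190
(116-19)/(190-19) = 97/171 = 0.5673

0.5673


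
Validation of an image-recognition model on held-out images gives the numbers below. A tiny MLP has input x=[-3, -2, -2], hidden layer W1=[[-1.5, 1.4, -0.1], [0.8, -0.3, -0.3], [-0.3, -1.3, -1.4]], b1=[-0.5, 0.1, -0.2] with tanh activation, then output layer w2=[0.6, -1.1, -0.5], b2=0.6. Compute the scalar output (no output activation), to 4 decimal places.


z1[0] = (-1.5)·(-3) + (1.4)·(-2) + (-0.1)·(-2) - 0.5 = 1.4
z1[1] = (0.8)·(-3) + (-0.3)·(-2) + (-0.3)·(-2) + 0.1 = -1.1
z1[2] = (-0.3)·(-3) + (-1.3)·(-2) + (-1.4)·(-2) - 0.2 = 6.1
h = tanh(z1) = [0.8854, -0.8005, 1.0]
output = (0.6)·(0.8854) + (-1.1)·(-0.8005) + (-0.5)·(1.0) + 0.6 = 1.5118

1.5118


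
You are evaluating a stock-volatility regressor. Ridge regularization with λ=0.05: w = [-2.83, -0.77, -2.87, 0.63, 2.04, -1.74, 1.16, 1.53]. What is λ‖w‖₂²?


‖w‖₂² = (-2.83)² + (-0.77)² + (-2.87)² + (0.63)² + (2.04)² + (-1.74)² + (1.16)² + (1.53)²
     = 8.0089 + 0.5929 + 8.2369 + 0.3969 + 4.1616 + 3.0276 + 1.3456 + 2.3409
     = 28.1113
λ·‖w‖₂² = 0.05·28.1113 = 1.405565

1.405565


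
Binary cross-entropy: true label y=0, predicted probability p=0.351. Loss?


BCE = -[y·ln(p) + (1-y)·ln(1-p)]
= -0 - 1·ln(1-0.351)
= -ln(0.649) = 0.4323

0.4323


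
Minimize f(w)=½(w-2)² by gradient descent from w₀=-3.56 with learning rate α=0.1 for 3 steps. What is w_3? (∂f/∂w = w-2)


step 1: grad = -3.56-2 = -5.56; w = -3.56 - 0.1·(-5.56) = -3.004
step 2: grad = -3.004-2 = -5.004; w = -3.004 - 0.1·(-5.004) = -2.5036
step 3: grad = -2.5036-2 = -4.5036; w = -2.5036 - 0.1·(-4.5036) = -2.05324

-2.05324


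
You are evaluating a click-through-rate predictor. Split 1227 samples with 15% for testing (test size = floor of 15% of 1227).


Test = ⌊1227·15/100⌋ = 184
Train = 1227 - 184 = 1043

Train: 1043, Test: 184


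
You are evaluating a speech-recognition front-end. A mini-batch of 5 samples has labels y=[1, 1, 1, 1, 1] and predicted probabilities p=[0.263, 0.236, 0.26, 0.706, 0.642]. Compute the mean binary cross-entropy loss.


L[0] = -ln(0.263) = 1.3356
L[1] = -ln(0.236) = 1.4439
L[2] = -ln(0.26) = 1.3471
L[3] = -ln(0.706) = 0.3481
L[4] = -ln(0.642) = 0.4432
mean = (1.3356 + 1.4439 + 1.3471 + 0.3481 + 0.4432)/5 = 0.9836

0.9836


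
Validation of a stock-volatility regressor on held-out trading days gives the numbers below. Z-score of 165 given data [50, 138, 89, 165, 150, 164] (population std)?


μ = 126, σ = 42.4853
z = (165 - 126)/42.4853 = 0.918

0.918


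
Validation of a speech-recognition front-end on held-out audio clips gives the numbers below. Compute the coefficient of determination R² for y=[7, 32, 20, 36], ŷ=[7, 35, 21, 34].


ȳ = 23.75
SS_res = Σ(y-ŷ)² = 14
SS_tot = Σ(y-ȳ)² = 512.75
R² = 1 - SS_res/SS_tot = 1 - 0.0273 = 0.9727

0.9727


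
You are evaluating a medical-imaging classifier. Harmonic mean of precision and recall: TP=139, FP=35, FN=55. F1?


Precision = 139/174 = 0.7989
Recall = 139/194 = 0.7165
F1 = 2·P·R/(P+R) = 2·TP/(2·TP+FP+FN) = 278/(278+35+55) = 278/368 = 0.7554

0.7554


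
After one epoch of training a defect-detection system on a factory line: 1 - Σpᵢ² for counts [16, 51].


Probabilities: [16/67, 51/67] ≈ [0.2388, 0.7612]
Σpᵢ² = (256 + 2601)/67² = 2857/4489
Gini = 1 - Σpᵢ² = 1 - 2857/4489 = 0.3636

0.3636


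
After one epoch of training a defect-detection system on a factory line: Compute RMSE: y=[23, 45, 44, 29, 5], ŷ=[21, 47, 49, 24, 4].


MSE = 59/5 = 11.8
RMSE = √(59/5) = 3.4351

3.4351


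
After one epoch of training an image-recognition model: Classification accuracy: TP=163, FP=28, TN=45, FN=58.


Accuracy = (TP+TN)/(TP+TN+FP+FN)
= (163+45)/(294)
= 208/294 = 70.75%

70.75%


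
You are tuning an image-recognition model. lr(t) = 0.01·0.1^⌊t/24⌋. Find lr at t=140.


n_drops = ⌊140/24⌋ = 5
lr = 0.01·0.1^5 = 0.01·0.00001 = 0.0000001

0.0000001


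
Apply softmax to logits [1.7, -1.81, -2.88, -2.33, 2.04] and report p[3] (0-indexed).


Exponentials: e^1.7=5.4739, e^-1.81=0.1637, e^-2.88=0.0561, e^-2.33=0.0973, e^2.04=7.6906
Sum = 13.4816
Softmax = [0.406, 0.0121, 0.0042, 0.0072, 0.5705]
p[3] = 0.0973/13.4816 = 0.0072

0.0072


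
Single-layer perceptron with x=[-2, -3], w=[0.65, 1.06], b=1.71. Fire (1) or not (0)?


z = (-2)·(0.65) + (-3)·(1.06) + 1.71
  = -2.77
step(z) = 0 (z<0)

0


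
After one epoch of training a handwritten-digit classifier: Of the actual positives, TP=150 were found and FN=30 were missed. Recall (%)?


Recall = TP/(TP+FN)
= 150/(150+30)
= 150/180 = 83.33%

83.33%


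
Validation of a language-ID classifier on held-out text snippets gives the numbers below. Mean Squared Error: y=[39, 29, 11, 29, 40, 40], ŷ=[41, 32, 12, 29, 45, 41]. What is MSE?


Squared errors: (39-41)²=4, (29-32)²=9, (11-12)²=1, (29-29)²=0, (40-45)²=25, (40-41)²=1
Sum = 40
MSE = 40/6 = 20/3

20/3


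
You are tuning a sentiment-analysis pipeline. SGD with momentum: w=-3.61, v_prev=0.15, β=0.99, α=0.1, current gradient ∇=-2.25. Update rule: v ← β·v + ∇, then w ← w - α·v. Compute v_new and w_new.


v_new = 0.99·0.15 - 2.25 = 0.1485 - 2.25 = -2.1015
w_new = -3.61 - 0.1·-2.1015 = -3.61 + 0.21015 = -3.39985

v_new=-2.1015, w_new=-3.39985


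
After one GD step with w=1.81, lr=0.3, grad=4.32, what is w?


w_new = w - α·∇
= 1.81 - 0.3·4.32
= 1.81 - 1.296
= 0.514

0.514


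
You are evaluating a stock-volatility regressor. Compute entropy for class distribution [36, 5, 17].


Probabilities: [36/58, 5/58, 17/58] ≈ [0.6207, 0.0862, 0.2931]
H = -((36/58)·log₂(36/58) + (5/58)·log₂(5/58) + (17/58)·log₂(17/58))
  = 1.2508 bits

1.2508 bits


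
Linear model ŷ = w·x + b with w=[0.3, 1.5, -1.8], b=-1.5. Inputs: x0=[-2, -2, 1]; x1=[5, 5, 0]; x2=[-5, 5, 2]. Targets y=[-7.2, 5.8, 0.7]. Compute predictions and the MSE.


ŷ0 = (0.3)·(-2) + (1.5)·(-2) + (-1.8)·(1) - 1.5 = -6.9
ŷ1 = (0.3)·(5) + (1.5)·(5) + (-1.8)·(0) - 1.5 = 7.5
ŷ2 = (0.3)·(-5) + (1.5)·(5) + (-1.8)·(2) - 1.5 = 0.9
errors² = [0.09, 2.89, 0.04]
MSE = 3.0200/3 = 1.0067

1.0067


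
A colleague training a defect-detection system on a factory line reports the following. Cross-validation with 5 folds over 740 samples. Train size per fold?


Fold size = 740/5 = 148
Training per fold = 740 - 148 = 592

592


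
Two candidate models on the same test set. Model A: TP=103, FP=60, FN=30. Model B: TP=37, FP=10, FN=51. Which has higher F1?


Model A: P=103/163=0.6319, R=103/133=0.7744, F1=2PR/(P+R)=2TP/(2TP+FP+FN)=206/296=0.6959
Model B: P=37/47=0.7872, R=37/88=0.4205, F1=2PR/(P+R)=2TP/(2TP+FP+FN)=74/135=0.5481
0.6959 > 0.5481 → Model A

Model A


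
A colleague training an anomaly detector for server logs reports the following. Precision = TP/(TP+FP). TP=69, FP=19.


Precision = TP/(TP+FP)
= 69/(69+19)
= 69/88 = 78.41%

78.41%


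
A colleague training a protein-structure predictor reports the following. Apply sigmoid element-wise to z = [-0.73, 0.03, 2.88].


σ(-0.73) = 1/(1+e^0.73) = 0.3252
σ(0.03) = 1/(1+e^-0.03) = 0.5075
σ(2.88) = 1/(1+e^-2.88) = 0.9468
result = [0.3252, 0.5075, 0.9468]

[0.3252, 0.5075, 0.9468]


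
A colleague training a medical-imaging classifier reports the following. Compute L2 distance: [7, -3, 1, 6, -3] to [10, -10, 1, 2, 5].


d = √((7-10)² + (-3+ 10)² + (1-1)² + (6-2)² + (-3-5)²)
  = √(9 + 49 + 0 + 16 + 64)
  = √138 = 11.7473

11.7473


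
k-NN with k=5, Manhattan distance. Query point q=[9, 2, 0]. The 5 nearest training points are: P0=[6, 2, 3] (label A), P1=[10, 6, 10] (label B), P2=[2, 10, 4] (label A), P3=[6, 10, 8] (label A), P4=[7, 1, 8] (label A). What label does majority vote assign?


d(q,P0) = 6  (label A)
d(q,P1) = 15  (label B)
d(q,P2) = 19  (label A)
d(q,P3) = 19  (label A)
d(q,P4) = 11  (label A)
Votes: A=4, B=1
Majority → A

A


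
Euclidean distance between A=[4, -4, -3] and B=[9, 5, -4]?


d = √((4-9)² + (-4-5)² + (-3+ 4)²)
  = √(25 + 81 + 1)
  = √107 = 10.3441

10.3441


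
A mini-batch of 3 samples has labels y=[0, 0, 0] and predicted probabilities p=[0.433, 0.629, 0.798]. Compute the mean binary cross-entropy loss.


L[0] = -ln(1-0.433) = -ln(0.567) = 0.5674
L[1] = -ln(1-0.629) = -ln(0.371) = 0.9916
L[2] = -ln(1-0.798) = -ln(0.202) = 1.5995
mean = (0.5674 + 0.9916 + 1.5995)/3 = 1.0528

1.0528


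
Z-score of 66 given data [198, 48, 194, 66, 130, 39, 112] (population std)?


μ = 112.4286, σ = 60.9258
z = (66 - 112.4286)/60.9258 = -0.7621

-0.7621


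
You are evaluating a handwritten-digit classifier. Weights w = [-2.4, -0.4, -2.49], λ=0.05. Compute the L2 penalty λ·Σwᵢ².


‖w‖₂² = (-2.4)² + (-0.4)² + (-2.49)²
     = 5.76 + 0.16 + 6.2001
     = 12.1201
λ·‖w‖₂² = 0.05·12.1201 = 0.606005

0.606005


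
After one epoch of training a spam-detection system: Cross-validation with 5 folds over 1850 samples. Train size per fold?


Fold size = 1850/5 = 370
Training per fold = 1850 - 370 = 1480

1480


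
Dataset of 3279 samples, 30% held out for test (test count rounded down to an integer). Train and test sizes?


Test = ⌊3279·30/100⌋ = 983
Train = 3279 - 983 = 2296

Train: 2296, Test: 983


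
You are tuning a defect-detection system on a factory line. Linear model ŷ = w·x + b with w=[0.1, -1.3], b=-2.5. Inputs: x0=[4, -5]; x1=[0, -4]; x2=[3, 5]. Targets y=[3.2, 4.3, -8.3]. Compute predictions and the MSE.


ŷ0 = (0.1)·(4) + (-1.3)·(-5) - 2.5 = 4.4
ŷ1 = (0.1)·(0) + (-1.3)·(-4) - 2.5 = 2.7
ŷ2 = (0.1)·(3) + (-1.3)·(5) - 2.5 = -8.7
errors² = [1.44, 2.56, 0.16]
MSE = 4.1600/3 = 1.3867

1.3867


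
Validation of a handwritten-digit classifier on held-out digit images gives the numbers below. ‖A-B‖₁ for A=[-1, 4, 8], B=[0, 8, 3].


d = |-1-0| + |4-8| + |8-3|
  = 1 + 4 + 5
  = 10

10


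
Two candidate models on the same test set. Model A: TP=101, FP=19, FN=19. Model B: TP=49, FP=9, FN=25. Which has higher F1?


Model A: P=101/120=0.8417, R=101/120=0.8417, F1=2PR/(P+R)=2TP/(2TP+FP+FN)=202/240=0.8417
Model B: P=49/58=0.8448, R=49/74=0.6622, F1=2PR/(P+R)=2TP/(2TP+FP+FN)=98/132=0.7424
0.8417 > 0.7424 → Model A

Model A


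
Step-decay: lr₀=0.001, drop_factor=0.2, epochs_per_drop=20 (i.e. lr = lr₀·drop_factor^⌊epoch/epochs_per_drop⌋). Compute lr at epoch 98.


n_drops = ⌊98/20⌋ = 4
lr = 0.001·0.2^4 = 0.001·0.0016 = 0.0000016

0.0000016


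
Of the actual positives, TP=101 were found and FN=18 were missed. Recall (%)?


Recall = TP/(TP+FN)
= 101/(101+18)
= 101/119 = 84.87%

84.87%


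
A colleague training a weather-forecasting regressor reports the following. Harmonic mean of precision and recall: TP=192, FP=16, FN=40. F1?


Precision = 192/208 = 0.9231
Recall = 192/232 = 0.8276
F1 = 2·P·R/(P+R) = 2·TP/(2·TP+FP+FN) = 384/(384+16+40) = 384/440 = 0.8727

0.8727


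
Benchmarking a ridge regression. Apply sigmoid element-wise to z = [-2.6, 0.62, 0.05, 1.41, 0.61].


σ(-2.6) = 1/(1+e^2.6) = 0.0691
σ(0.62) = 1/(1+e^-0.62) = 0.6502
σ(0.05) = 1/(1+e^-0.05) = 0.5125
σ(1.41) = 1/(1+e^-1.41) = 0.8038
σ(0.61) = 1/(1+e^-0.61) = 0.6479
result = [0.0691, 0.6502, 0.5125, 0.8038, 0.6479]

[0.0691, 0.6502, 0.5125, 0.8038, 0.6479]


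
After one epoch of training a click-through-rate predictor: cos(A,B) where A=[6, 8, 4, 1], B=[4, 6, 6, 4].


A·B = 6·4 + 8·6 + 4·6 + 1·4 = 100
‖A‖ = √117 = 10.8167, ‖B‖ = √104 = 10.198
cos = 100/(√117·√104) = 100/√12168 = 0.9065

0.9065


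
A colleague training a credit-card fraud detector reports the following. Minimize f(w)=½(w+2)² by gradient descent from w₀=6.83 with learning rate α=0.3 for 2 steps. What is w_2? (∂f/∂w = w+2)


step 1: grad = 6.83+2 = 8.83; w = 6.83 - 0.3·(8.83) = 4.181
step 2: grad = 4.181+2 = 6.181; w = 4.181 - 0.3·(6.181) = 2.3267

2.3267


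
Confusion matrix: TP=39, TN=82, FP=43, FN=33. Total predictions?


Total = TP + TN + FP + FN
= 39 + 82 + 43 + 33
= 197
(Predicted positive: 82, predicted negative: 115)

197


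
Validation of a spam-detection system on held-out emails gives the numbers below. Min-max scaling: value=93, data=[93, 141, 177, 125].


min=93, max=177
(93-93)/(177-93) = 0/84 = 0.0

0.0


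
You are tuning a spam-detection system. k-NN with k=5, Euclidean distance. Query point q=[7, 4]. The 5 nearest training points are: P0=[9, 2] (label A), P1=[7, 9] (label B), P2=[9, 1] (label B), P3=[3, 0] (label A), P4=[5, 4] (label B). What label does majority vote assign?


d(q,P0) = 2.8284  (label A)
d(q,P1) = 5.0  (label B)
d(q,P2) = 3.6056  (label B)
d(q,P3) = 5.6569  (label A)
d(q,P4) = 2.0  (label B)
Votes: A=2, B=3
Majority → B

B


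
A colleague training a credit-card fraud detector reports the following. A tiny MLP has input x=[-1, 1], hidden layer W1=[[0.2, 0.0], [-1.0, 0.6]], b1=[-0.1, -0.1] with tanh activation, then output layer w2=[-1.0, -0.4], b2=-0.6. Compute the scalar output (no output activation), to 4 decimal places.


z1[0] = (0.2)·(-1) + (0.0)·(1) - 0.1 = -0.3
z1[1] = (-1.0)·(-1) + (0.6)·(1) - 0.1 = 1.5
h = tanh(z1) = [-0.2913, 0.9051]
output = (-1.0)·(-0.2913) + (-0.4)·(0.9051) - 0.6 = -0.6707

-0.6707


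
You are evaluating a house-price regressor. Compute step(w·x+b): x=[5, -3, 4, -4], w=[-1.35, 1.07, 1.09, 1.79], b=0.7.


z = (5)·(-1.35) + (-3)·(1.07) + (4)·(1.09) + (-4)·(1.79) + 0.7
  = -12.06
step(z) = 0 (z<0)

0


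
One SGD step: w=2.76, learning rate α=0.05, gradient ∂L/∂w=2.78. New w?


w_new = w - α·∇
= 2.76 - 0.05·2.78
= 2.76 - 0.139
= 2.621

2.621


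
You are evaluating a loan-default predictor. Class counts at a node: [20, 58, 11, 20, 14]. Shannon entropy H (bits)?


Probabilities: [20/123, 58/123, 11/123, 20/123, 14/123] ≈ [0.1626, 0.4715, 0.0894, 0.1626, 0.1138]
H = -((20/123)·log₂(20/123) + (58/123)·log₂(58/123) + (11/123)·log₂(11/123) + (20/123)·log₂(20/123) + (14/123)·log₂(14/123))
  = 2.032 bits

2.032 bits


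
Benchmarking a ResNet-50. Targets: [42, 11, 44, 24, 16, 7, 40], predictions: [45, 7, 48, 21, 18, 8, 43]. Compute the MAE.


Absolute errors: |42-45|=3, |11-7|=4, |44-48|=4, |24-21|=3, |16-18|=2, |7-8|=1, |40-43|=3
Sum = 20
MAE = 20/7 = 20/7

20/7


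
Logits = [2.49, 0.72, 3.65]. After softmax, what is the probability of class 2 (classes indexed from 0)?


Exponentials: e^2.49=12.0613, e^0.72=2.0544, e^3.65=38.4747
Sum = 52.5904
Softmax = [0.2293, 0.0391, 0.7316]
p[2] = 38.4747/52.5904 = 0.7316

0.7316


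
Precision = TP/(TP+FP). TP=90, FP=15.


Precision = TP/(TP+FP)
= 90/(90+15)
= 90/105 = 85.71%

85.71%


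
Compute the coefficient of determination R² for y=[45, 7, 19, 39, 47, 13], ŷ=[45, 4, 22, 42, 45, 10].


ȳ = 28.3333
SS_res = Σ(y-ŷ)² = 40
SS_tot = Σ(y-ȳ)² = 1517.33
R² = 1 - SS_res/SS_tot = 1 - 0.0264 = 0.9736

0.9736


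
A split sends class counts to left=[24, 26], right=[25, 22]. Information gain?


Parent = [49, 48], H_parent = 0.9999
H_left = 0.9988 (n=50), H_right = 0.9971 (n=47)
H_children = (50/97)·0.9988 + (47/97)·0.9971 = 0.998
IG = 0.9999 - 0.998 = 0.0019

0.0019


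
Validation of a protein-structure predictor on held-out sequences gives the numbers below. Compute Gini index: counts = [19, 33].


Probabilities: [19/52, 33/52] ≈ [0.3654, 0.6346]
Σpᵢ² = (361 + 1089)/52² = 1450/2704
Gini = 1 - Σpᵢ² = 1 - 1450/2704 = 0.4638

0.4638


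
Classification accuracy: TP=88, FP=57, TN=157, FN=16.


Accuracy = (TP+TN)/(TP+TN+FP+FN)
= (88+157)/(318)
= 245/318 = 77.04%

77.04%


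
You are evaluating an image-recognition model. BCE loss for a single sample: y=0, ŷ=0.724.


BCE = -[y·ln(p) + (1-y)·ln(1-p)]
= -0 - 1·ln(1-0.724)
= -ln(0.276) = 1.2874

1.2874


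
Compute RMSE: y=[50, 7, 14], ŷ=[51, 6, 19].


MSE = 27/3 = 9
RMSE = √(27/3) = 3.0

3.0


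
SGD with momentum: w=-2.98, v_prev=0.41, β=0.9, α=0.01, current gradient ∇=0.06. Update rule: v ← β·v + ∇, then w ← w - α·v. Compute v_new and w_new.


v_new = 0.9·0.41 + 0.06 = 0.369 + 0.06 = 0.429
w_new = -2.98 - 0.01·0.429 = -2.98 - 0.00429 = -2.98429

v_new=0.429, w_new=-2.98429


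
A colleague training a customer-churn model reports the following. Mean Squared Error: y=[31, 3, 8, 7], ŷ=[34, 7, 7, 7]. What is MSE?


Squared errors: (31-34)²=9, (3-7)²=16, (8-7)²=1, (7-7)²=0
Sum = 26
MSE = 26/4 = 13/2

13/2


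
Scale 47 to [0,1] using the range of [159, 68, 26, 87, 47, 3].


min=3, max=159
(47-3)/(159-3) = 44/156 = 0.2821

0.2821


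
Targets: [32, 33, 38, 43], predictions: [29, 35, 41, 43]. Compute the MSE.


Squared errors: (32-29)²=9, (33-35)²=4, (38-41)²=9, (43-43)²=0
Sum = 22
MSE = 22/4 = 11/2

11/2


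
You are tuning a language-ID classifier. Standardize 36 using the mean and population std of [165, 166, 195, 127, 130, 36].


μ = 136.5, σ = 50.5594
z = (36 - 136.5)/50.5594 = -1.9878

-1.9878


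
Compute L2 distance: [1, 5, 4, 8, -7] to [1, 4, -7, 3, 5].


d = √((1-1)² + (5-4)² + (4+ 7)² + (8-3)² + (-7-5)²)
  = √(0 + 1 + 121 + 25 + 144)
  = √291 = 17.0587

17.0587


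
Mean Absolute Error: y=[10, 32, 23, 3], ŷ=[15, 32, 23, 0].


Absolute errors: |10-15|=5, |32-32|=0, |23-23|=0, |3-0|=3
Sum = 8
MAE = 8/4 = 2

2


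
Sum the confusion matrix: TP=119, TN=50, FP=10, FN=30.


Total = TP + TN + FP + FN
= 119 + 50 + 10 + 30
= 209
(Predicted positive: 129, predicted negative: 80)

209


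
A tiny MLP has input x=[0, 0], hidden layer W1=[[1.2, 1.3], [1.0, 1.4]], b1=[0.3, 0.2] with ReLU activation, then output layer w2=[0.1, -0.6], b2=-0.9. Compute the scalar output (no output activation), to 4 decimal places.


z1[0] = (1.2)·(0) + (1.3)·(0) + 0.3 = 0.3
z1[1] = (1.0)·(0) + (1.4)·(0) + 0.2 = 0.2
h = ReLU(z1) = [0.3, 0.2]
output = (0.1)·(0.3) + (-0.6)·(0.2) - 0.9 = -0.99

-0.99


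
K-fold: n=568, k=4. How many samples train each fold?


Fold size = 568/4 = 142
Training per fold = 568 - 142 = 426

426


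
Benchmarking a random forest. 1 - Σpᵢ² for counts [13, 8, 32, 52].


Probabilities: [13/105, 8/105, 32/105, 52/105] ≈ [0.1238, 0.0762, 0.3048, 0.4952]
Σpᵢ² = (169 + 64 + 1024 + 2704)/105² = 3961/11025
Gini = 1 - Σpᵢ² = 1 - 3961/11025 = 0.6407

0.6407


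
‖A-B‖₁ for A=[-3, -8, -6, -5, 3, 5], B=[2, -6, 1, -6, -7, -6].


d = |-3-2| + |-8+ 6| + |-6-1| + |-5+ 6| + |3+ 7| + |5+ 6|
  = 5 + 2 + 7 + 1 + 10 + 11
  = 36

36


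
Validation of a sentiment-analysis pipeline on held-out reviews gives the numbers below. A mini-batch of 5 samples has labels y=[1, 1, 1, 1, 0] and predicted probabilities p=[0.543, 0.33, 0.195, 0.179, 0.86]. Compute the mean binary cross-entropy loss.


L[0] = -ln(0.543) = 0.6106
L[1] = -ln(0.33) = 1.1087
L[2] = -ln(0.195) = 1.6348
L[3] = -ln(0.179) = 1.7204
L[4] = -ln(1-0.86) = -ln(0.14) = 1.9661
mean = (0.6106 + 1.1087 + 1.6348 + 1.7204 + 1.9661)/5 = 1.4081

1.4081


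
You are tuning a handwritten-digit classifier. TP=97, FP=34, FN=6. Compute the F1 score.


Precision = 97/131 = 0.7405
Recall = 97/103 = 0.9417
F1 = 2·P·R/(P+R) = 2·TP/(2·TP+FP+FN) = 194/(194+34+6) = 194/234 = 0.8291

0.8291


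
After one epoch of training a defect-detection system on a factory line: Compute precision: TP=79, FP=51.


Precision = TP/(TP+FP)
= 79/(79+51)
= 79/130 = 60.77%

60.77%


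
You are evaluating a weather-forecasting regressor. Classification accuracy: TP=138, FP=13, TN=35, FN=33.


Accuracy = (TP+TN)/(TP+TN+FP+FN)
= (138+35)/(219)
= 173/219 = 79.0%

79.0%


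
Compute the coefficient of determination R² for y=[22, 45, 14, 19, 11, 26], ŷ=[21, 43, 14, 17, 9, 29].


ȳ = 22.8333
SS_res = Σ(y-ŷ)² = 22
SS_tot = Σ(y-ȳ)² = 734.83
R² = 1 - SS_res/SS_tot = 1 - 0.0299 = 0.9701

0.9701


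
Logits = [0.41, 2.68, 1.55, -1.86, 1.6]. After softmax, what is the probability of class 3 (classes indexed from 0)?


Exponentials: e^0.41=1.5068, e^2.68=14.5851, e^1.55=4.7115, e^-1.86=0.1557, e^1.6=4.953
Sum = 25.9121
Softmax = [0.0582, 0.5629, 0.1818, 0.006, 0.1911]
p[3] = 0.1557/25.9121 = 0.006

0.006


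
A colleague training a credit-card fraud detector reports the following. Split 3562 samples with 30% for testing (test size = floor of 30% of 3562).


Test = ⌊3562·30/100⌋ = 1068
Train = 3562 - 1068 = 2494

Train: 2494, Test: 1068


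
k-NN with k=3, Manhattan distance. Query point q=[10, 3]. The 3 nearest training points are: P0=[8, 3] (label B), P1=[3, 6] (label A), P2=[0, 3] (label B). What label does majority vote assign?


d(q,P0) = 2  (label B)
d(q,P1) = 10  (label A)
d(q,P2) = 10  (label B)
Votes: A=1, B=2
Majority → B

B


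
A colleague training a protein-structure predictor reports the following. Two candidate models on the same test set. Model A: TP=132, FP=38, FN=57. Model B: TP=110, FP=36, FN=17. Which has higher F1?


Model A: P=132/170=0.7765, R=132/189=0.6984, F1=2PR/(P+R)=2TP/(2TP+FP+FN)=264/359=0.7354
Model B: P=110/146=0.7534, R=110/127=0.8661, F1=2PR/(P+R)=2TP/(2TP+FP+FN)=220/273=0.8059
0.7354 < 0.8059 → Model B

Model B


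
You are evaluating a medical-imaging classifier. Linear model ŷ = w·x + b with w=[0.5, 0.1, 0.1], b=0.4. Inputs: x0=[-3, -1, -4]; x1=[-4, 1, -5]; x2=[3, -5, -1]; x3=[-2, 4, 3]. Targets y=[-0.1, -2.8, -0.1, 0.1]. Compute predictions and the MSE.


ŷ0 = (0.5)·(-3) + (0.1)·(-1) + (0.1)·(-4) + 0.4 = -1.6
ŷ1 = (0.5)·(-4) + (0.1)·(1) + (0.1)·(-5) + 0.4 = -2.0
ŷ2 = (0.5)·(3) + (0.1)·(-5) + (0.1)·(-1) + 0.4 = 1.3
ŷ3 = (0.5)·(-2) + (0.1)·(4) + (0.1)·(3) + 0.4 = 0.1
errors² = [2.25, 0.64, 1.96, 0.0]
MSE = 4.8500/4 = 1.2125

1.2125


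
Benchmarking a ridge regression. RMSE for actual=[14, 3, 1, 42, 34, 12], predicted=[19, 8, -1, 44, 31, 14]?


MSE = 71/6 = 11.8333
RMSE = √(71/6) = 3.44

3.44


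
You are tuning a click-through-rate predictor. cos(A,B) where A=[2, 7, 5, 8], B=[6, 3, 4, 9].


A·B = 2·6 + 7·3 + 5·4 + 8·9 = 125
‖A‖ = √142 = 11.9164, ‖B‖ = √142 = 11.9164
cos = 125/(√142·√142) = 125/√20164 = 0.8803

0.8803


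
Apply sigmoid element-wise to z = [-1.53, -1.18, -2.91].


σ(-1.53) = 1/(1+e^1.53) = 0.178
σ(-1.18) = 1/(1+e^1.18) = 0.2351
σ(-2.91) = 1/(1+e^2.91) = 0.0517
result = [0.178, 0.2351, 0.0517]

[0.178, 0.2351, 0.0517]


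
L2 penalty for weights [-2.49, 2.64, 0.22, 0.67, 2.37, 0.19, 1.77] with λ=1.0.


‖w‖₂² = (-2.49)² + (2.64)² + (0.22)² + (0.67)² + (2.37)² + (0.19)² + (1.77)²
     = 6.2001 + 6.9696 + 0.0484 + 0.4489 + 5.6169 + 0.0361 + 3.1329
     = 22.4529
λ·‖w‖₂² = 1.0·22.4529 = 22.4529

22.4529


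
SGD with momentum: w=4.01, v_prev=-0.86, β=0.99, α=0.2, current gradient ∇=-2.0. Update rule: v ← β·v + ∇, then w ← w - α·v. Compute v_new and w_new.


v_new = 0.99·-0.86 - 2.0 = -0.8514 - 2.0 = -2.8514
w_new = 4.01 - 0.2·-2.8514 = 4.01 + 0.57028 = 4.58028

v_new=-2.8514, w_new=4.58028


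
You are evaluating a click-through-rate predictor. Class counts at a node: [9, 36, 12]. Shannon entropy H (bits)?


Probabilities: [9/57, 36/57, 12/57] ≈ [0.1579, 0.6316, 0.2105]
H = -((9/57)·log₂(9/57) + (36/57)·log₂(36/57) + (12/57)·log₂(12/57))
  = 1.3124 bits

1.3124 bits


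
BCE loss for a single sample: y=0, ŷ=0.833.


BCE = -[y·ln(p) + (1-y)·ln(1-p)]
= -0 - 1·ln(1-0.833)
= -ln(0.167) = 1.7898

1.7898


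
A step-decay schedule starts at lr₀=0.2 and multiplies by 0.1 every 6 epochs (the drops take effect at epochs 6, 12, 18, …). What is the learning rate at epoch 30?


n_drops = ⌊30/6⌋ = 5
lr = 0.2·0.1^5 = 0.2·0.00001 = 0.000002

0.000002


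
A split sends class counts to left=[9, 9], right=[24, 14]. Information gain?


Parent = [33, 23], H_parent = 0.9769
H_left = 1 (n=18), H_right = 0.9495 (n=38)
H_children = (18/56)·1 + (38/56)·0.9495 = 0.9657
IG = 0.9769 - 0.9657 = 0.0112

0.0112


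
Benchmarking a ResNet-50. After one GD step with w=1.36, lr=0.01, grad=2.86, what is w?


w_new = w - α·∇
= 1.36 - 0.01·2.86
= 1.36 - 0.0286
= 1.3314

1.3314


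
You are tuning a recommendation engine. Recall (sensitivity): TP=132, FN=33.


Recall = TP/(TP+FN)
= 132/(132+33)
= 132/165 = 80.0%

80.0%


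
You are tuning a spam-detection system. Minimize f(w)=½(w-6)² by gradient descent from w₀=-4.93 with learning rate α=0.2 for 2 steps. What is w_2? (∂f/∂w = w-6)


step 1: grad = -4.93-6 = -10.93; w = -4.93 - 0.2·(-10.93) = -2.744
step 2: grad = -2.744-6 = -8.744; w = -2.744 - 0.2·(-8.744) = -0.9952

-0.9952


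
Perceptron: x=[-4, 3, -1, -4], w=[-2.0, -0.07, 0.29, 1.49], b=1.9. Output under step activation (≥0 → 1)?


z = (-4)·(-2.0) + (3)·(-0.07) + (-1)·(0.29) + (-4)·(1.49) + 1.9
  = 3.44
step(z) = 1 (z≥0)

1


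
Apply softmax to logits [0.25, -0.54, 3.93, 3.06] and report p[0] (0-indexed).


Exponentials: e^0.25=1.284, e^-0.54=0.5827, e^3.93=50.907, e^3.06=21.3276
Sum = 74.1013
Softmax = [0.0173, 0.0079, 0.687, 0.2878]
p[0] = 1.284/74.1013 = 0.0173

0.0173


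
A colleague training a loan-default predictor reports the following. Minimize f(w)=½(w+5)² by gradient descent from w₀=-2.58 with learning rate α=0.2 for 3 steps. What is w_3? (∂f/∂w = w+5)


step 1: grad = -2.58+5 = 2.42; w = -2.58 - 0.2·(2.42) = -3.064
step 2: grad = -3.064+5 = 1.936; w = -3.064 - 0.2·(1.936) = -3.4512
step 3: grad = -3.4512+5 = 1.5488; w = -3.4512 - 0.2·(1.5488) = -3.76096

-3.76096


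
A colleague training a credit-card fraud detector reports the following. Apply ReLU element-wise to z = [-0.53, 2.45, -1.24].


ReLU(-0.53) = max(0, -0.53) = 0.0
ReLU(2.45) = max(0, 2.45) = 2.45
ReLU(-1.24) = max(0, -1.24) = 0.0
result = [0.0, 2.45, 0.0]

[0.0, 2.45, 0.0]


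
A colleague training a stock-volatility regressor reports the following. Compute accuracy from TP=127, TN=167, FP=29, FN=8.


Accuracy = (TP+TN)/(TP+TN+FP+FN)
= (127+167)/(331)
= 294/331 = 88.82%

88.82%


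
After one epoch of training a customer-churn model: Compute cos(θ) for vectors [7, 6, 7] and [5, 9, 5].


A·B = 7·5 + 6·9 + 7·5 = 124
‖A‖ = √134 = 11.5758, ‖B‖ = √131 = 11.4455
cos = 124/(√134·√131) = 124/√17554 = 0.9359

0.9359


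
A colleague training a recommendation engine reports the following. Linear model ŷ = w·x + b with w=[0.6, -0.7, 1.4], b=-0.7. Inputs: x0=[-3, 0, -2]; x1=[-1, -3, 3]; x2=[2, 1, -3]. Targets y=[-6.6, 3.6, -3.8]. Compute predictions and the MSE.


ŷ0 = (0.6)·(-3) + (-0.7)·(0) + (1.4)·(-2) - 0.7 = -5.3
ŷ1 = (0.6)·(-1) + (-0.7)·(-3) + (1.4)·(3) - 0.7 = 5.0
ŷ2 = (0.6)·(2) + (-0.7)·(1) + (1.4)·(-3) - 0.7 = -4.4
errors² = [1.69, 1.96, 0.36]
MSE = 4.0100/3 = 1.3367

1.3367


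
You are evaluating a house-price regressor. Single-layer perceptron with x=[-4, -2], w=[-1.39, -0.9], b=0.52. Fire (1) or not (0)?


z = (-4)·(-1.39) + (-2)·(-0.9) + 0.52
  = 7.88
step(z) = 1 (z≥0)

1


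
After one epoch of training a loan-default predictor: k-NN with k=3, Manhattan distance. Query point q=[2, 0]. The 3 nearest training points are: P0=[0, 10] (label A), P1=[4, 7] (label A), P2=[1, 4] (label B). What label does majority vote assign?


d(q,P0) = 12  (label A)
d(q,P1) = 9  (label A)
d(q,P2) = 5  (label B)
Votes: A=2, B=1
Majority → A

A


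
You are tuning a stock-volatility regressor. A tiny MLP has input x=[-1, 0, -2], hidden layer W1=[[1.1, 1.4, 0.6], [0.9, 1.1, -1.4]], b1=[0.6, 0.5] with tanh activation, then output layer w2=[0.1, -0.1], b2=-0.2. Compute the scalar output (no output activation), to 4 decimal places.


z1[0] = (1.1)·(-1) + (1.4)·(0) + (0.6)·(-2) + 0.6 = -1.7
z1[1] = (0.9)·(-1) + (1.1)·(0) + (-1.4)·(-2) + 0.5 = 2.4
h = tanh(z1) = [-0.9354, 0.9837]
output = (0.1)·(-0.9354) + (-0.1)·(0.9837) - 0.2 = -0.3919

-0.3919


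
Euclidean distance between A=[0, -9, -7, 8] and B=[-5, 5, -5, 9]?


d = √((0+ 5)² + (-9-5)² + (-7+ 5)² + (8-9)²)
  = √(25 + 196 + 4 + 1)
  = √226 = 15.0333

15.0333


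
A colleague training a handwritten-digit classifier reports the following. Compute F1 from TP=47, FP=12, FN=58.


Precision = 47/59 = 0.7966
Recall = 47/105 = 0.4476
F1 = 2·P·R/(P+R) = 2·TP/(2·TP+FP+FN) = 94/(94+12+58) = 94/164 = 0.5732

0.5732


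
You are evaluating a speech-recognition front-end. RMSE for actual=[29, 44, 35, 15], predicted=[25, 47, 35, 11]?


MSE = 41/4 = 10.25
RMSE = √(41/4) = 3.2016

3.2016


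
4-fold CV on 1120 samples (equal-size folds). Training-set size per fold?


Fold size = 1120/4 = 280
Training per fold = 1120 - 280 = 840

840


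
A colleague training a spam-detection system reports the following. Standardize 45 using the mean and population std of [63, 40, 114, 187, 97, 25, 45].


μ = 81.5714, σ = 52.1203
z = (45 - 81.5714)/52.1203 = -0.7017

-0.7017


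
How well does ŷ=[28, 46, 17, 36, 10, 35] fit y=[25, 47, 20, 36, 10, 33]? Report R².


ȳ = 28.5
SS_res = Σ(y-ŷ)² = 23
SS_tot = Σ(y-ȳ)² = 845.5
R² = 1 - SS_res/SS_tot = 1 - 0.0272 = 0.9728

0.9728


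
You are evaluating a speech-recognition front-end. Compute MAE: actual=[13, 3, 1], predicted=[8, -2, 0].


Absolute errors: |13-8|=5, |3+ 2|=5, |1-0|=1
Sum = 11
MAE = 11/3 = 11/3

11/3


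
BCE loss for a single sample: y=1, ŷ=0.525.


BCE = -[y·ln(p) + (1-y)·ln(1-p)]
= -1·ln(0.525) - 0
= -ln(0.525) = 0.6444

0.6444


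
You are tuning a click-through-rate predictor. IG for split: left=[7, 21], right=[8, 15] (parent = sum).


Parent = [15, 36], H_parent = 0.874
H_left = 0.8113 (n=28), H_right = 0.9321 (n=23)
H_children = (28/51)·0.8113 + (23/51)·0.9321 = 0.8658
IG = 0.874 - 0.8658 = 0.0082

0.0082


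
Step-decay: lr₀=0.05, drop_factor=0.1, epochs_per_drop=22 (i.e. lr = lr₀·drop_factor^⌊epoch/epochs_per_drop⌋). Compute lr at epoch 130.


n_drops = ⌊130/22⌋ = 5
lr = 0.05·0.1^5 = 0.05·0.00001 = 0.0000005

0.0000005


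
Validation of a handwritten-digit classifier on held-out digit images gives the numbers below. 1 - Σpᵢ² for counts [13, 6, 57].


Probabilities: [13/76, 6/76, 57/76] ≈ [0.1711, 0.0789, 0.75]
Σpᵢ² = (169 + 36 + 3249)/76² = 3454/5776
Gini = 1 - Σpᵢ² = 1 - 3454/5776 = 0.402

0.402


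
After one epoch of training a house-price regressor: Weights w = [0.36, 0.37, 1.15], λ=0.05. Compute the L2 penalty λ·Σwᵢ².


‖w‖₂² = (0.36)² + (0.37)² + (1.15)²
     = 0.1296 + 0.1369 + 1.3225
     = 1.589
λ·‖w‖₂² = 0.05·1.589 = 0.07945

0.07945


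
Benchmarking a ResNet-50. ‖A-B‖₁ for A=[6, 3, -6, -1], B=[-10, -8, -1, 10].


d = |6+ 10| + |3+ 8| + |-6+ 1| + |-1-10|
  = 16 + 11 + 5 + 11
  = 43

43


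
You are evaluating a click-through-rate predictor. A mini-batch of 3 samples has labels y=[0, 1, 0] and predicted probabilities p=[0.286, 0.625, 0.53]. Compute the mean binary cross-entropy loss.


L[0] = -ln(1-0.286) = -ln(0.714) = 0.3369
L[1] = -ln(0.625) = 0.47
L[2] = -ln(1-0.53) = -ln(0.47) = 0.755
mean = (0.3369 + 0.47 + 0.755)/3 = 0.5206

0.5206


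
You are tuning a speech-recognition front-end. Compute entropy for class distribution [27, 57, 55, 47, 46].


Probabilities: [27/232, 57/232, 55/232, 47/232, 46/232] ≈ [0.1164, 0.2457, 0.2371, 0.2026, 0.1983]
H = -((27/232)·log₂(27/232) + (57/232)·log₂(57/232) + (55/232)·log₂(55/232) + (47/232)·log₂(47/232) + (46/232)·log₂(46/232))
  = 2.2805 bits

2.2805 bits


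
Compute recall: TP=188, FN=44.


Recall = TP/(TP+FN)
= 188/(188+44)
= 188/232 = 81.03%

81.03%


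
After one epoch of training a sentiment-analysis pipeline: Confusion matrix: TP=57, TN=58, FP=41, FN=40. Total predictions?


Total = TP + TN + FP + FN
= 57 + 58 + 41 + 40
= 196
(Predicted positive: 98, predicted negative: 98)

196


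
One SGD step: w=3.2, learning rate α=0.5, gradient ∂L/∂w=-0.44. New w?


w_new = w - α·∇
= 3.2 - 0.5·-0.44
= 3.2 + 0.22
= 3.42

3.42


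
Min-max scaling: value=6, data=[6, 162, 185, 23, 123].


min=6, max=185
(6-6)/(185-6) = 0/179 = 0.0

0.0


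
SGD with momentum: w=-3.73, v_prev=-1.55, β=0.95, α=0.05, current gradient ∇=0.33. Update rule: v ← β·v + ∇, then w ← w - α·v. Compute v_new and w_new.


v_new = 0.95·-1.55 + 0.33 = -1.4725 + 0.33 = -1.1425
w_new = -3.73 - 0.05·-1.1425 = -3.73 + 0.057125 = -3.672875

v_new=-1.1425, w_new=-3.672875


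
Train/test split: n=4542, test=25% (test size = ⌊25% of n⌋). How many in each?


Test = ⌊4542·25/100⌋ = 1135
Train = 4542 - 1135 = 3407

Train: 3407, Test: 1135


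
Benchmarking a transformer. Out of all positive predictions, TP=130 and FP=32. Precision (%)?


Precision = TP/(TP+FP)
= 130/(130+32)
= 130/162 = 80.25%

80.25%


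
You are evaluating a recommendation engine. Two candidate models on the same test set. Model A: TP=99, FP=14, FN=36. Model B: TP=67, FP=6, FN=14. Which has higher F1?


Model A: P=99/113=0.8761, R=99/135=0.7333, F1=2PR/(P+R)=2TP/(2TP+FP+FN)=198/248=0.7984
Model B: P=67/73=0.9178, R=67/81=0.8272, F1=2PR/(P+R)=2TP/(2TP+FP+FN)=134/154=0.8701
0.7984 < 0.8701 → Model B

Model B


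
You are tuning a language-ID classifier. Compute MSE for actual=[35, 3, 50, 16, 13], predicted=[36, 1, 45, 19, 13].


Squared errors: (35-36)²=1, (3-1)²=4, (50-45)²=25, (16-19)²=9, (13-13)²=0
Sum = 39
MSE = 39/5 = 39/5

39/5


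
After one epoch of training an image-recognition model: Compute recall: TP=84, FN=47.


Recall = TP/(TP+FN)
= 84/(84+47)
= 84/131 = 64.12%

64.12%


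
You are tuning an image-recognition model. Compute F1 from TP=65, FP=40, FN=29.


Precision = 65/105 = 0.619
Recall = 65/94 = 0.6915
F1 = 2·P·R/(P+R) = 2·TP/(2·TP+FP+FN) = 130/(130+40+29) = 130/199 = 0.6533

0.6533


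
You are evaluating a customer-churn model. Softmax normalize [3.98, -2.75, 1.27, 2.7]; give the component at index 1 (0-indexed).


Exponentials: e^3.98=53.517, e^-2.75=0.0639, e^1.27=3.5609, e^2.7=14.8797
Sum = 72.0215
Softmax = [0.7431, 0.0009, 0.0494, 0.2066]
p[1] = 0.0639/72.0215 = 0.0009

0.0009


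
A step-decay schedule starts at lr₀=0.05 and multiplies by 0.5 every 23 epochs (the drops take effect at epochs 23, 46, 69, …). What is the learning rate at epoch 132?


n_drops = ⌊132/23⌋ = 5
lr = 0.05·0.5^5 = 0.05·0.03125 = 0.0015625

0.0015625


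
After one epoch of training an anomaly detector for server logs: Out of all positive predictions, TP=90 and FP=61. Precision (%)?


Precision = TP/(TP+FP)
= 90/(90+61)
= 90/151 = 59.6%

59.6%


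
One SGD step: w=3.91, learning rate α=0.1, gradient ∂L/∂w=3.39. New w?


w_new = w - α·∇
= 3.91 - 0.1·3.39
= 3.91 - 0.339
= 3.571

3.571


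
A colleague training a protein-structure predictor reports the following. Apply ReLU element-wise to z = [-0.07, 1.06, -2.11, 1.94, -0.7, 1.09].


ReLU(-0.07) = max(0, -0.07) = 0.0
ReLU(1.06) = max(0, 1.06) = 1.06
ReLU(-2.11) = max(0, -2.11) = 0.0
ReLU(1.94) = max(0, 1.94) = 1.94
ReLU(-0.7) = max(0, -0.7) = 0.0
ReLU(1.09) = max(0, 1.09) = 1.09
result = [0.0, 1.06, 0.0, 1.94, 0.0, 1.09]

[0.0, 1.06, 0.0, 1.94, 0.0, 1.09]


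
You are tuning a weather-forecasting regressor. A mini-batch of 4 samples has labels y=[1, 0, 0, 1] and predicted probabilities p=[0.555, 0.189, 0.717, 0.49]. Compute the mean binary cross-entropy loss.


L[0] = -ln(0.555) = 0.5888
L[1] = -ln(1-0.189) = -ln(0.811) = 0.2095
L[2] = -ln(1-0.717) = -ln(0.283) = 1.2623
L[3] = -ln(0.49) = 0.7133
mean = (0.5888 + 0.2095 + 1.2623 + 0.7133)/4 = 0.6935

0.6935


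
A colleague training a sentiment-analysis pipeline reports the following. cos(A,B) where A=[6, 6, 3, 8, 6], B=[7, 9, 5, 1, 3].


A·B = 6·7 + 6·9 + 3·5 + 8·1 + 6·3 = 137
‖A‖ = √181 = 13.4536, ‖B‖ = √165 = 12.8452
cos = 137/(√181·√165) = 137/√29865 = 0.7928

0.7928


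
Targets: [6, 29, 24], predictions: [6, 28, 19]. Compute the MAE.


Absolute errors: |6-6|=0, |29-28|=1, |24-19|=5
Sum = 6
MAE = 6/3 = 2

2


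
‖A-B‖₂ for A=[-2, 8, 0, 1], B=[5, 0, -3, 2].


d = √((-2-5)² + (8-0)² + (0+ 3)² + (1-2)²)
  = √(49 + 64 + 9 + 1)
  = √123 = 11.0905

11.0905


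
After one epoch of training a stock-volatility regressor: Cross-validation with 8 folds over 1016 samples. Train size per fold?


Fold size = 1016/8 = 127
Training per fold = 1016 - 127 = 889

889


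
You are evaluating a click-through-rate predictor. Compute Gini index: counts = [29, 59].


Probabilities: [29/88, 59/88] ≈ [0.3295, 0.6705]
Σpᵢ² = (841 + 3481)/88² = 4322/7744
Gini = 1 - Σpᵢ² = 1 - 4322/7744 = 0.4419

0.4419


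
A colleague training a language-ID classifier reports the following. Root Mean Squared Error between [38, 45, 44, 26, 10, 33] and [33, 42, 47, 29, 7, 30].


MSE = 70/6 = 11.6667
RMSE = √(70/6) = 3.4157

3.4157


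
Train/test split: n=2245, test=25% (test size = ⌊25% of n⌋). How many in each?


Test = ⌊2245·25/100⌋ = 561
Train = 2245 - 561 = 1684

Train: 1684, Test: 561


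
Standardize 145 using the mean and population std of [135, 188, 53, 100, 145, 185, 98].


μ = 129.1429, σ = 45.4923
z = (145 - 129.1429)/45.4923 = 0.3486

0.3486


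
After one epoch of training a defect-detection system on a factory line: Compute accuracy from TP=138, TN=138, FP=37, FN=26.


Accuracy = (TP+TN)/(TP+TN+FP+FN)
= (138+138)/(339)
= 276/339 = 81.42%

81.42%


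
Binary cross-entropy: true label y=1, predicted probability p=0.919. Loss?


BCE = -[y·ln(p) + (1-y)·ln(1-p)]
= -1·ln(0.919) - 0
= -ln(0.919) = 0.0845

0.0845


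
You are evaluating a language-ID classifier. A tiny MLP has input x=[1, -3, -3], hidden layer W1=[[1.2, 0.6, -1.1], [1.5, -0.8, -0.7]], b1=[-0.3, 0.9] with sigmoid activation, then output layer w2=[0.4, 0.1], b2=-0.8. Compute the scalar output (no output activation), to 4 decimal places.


z1[0] = (1.2)·(1) + (0.6)·(-3) + (-1.1)·(-3) - 0.3 = 2.4
z1[1] = (1.5)·(1) + (-0.8)·(-3) + (-0.7)·(-3) + 0.9 = 6.9
h = sigmoid(z1) = [0.9168, 0.999]
output = (0.4)·(0.9168) + (0.1)·(0.999) - 0.8 = -0.3334

-0.3334
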